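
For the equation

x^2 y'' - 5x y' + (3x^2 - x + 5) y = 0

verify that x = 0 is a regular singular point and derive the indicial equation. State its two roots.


Divide by x^2 to reach normal form y'' + P_1(x) y' + P_2(x) y = 0 with P_1(x) = -5/x and P_2(x) = 3 - 1/x + 5/x^2.
x = 0 is a singular point because the y'-coefficient -5/x has a pole at x = 0 and the y-coefficient 3 - 1/x + 5/x^2 has a pole at x = 0.
It is a regular singular point because x P_1(x) = p(x) = -5 and x^2 P_2(x) = q(x) = 3x^2 - x + 5 are polynomials, hence analytic at x = 0.
p(0) = -5,  q(0) = 5.
Indicial equation: r(r-1) + p(0) r + q(0) = 0, i.e. r^2 + (p(0) - 1) r + q(0) = 0, i.e. r^2 - 6 r + 5 = 0.
Discriminant: (-6)^2 - 4(5) = 16, so r = (6 ± 4)/2.
Solving: r_1 = 5, r_2 = 1.

indicial: r^2 - 6 r + 5 = 0; roots r_1 = 5, r_2 = 1


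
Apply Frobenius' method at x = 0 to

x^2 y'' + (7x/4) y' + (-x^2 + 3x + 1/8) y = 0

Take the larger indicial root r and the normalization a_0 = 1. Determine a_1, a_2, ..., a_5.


Write in Frobenius form y'' + (p(x)/x) y' + (q(x)/x^2) y = 0:
  p(x) = 7/4,  q(x) = -x^2 + 3x + 1/8.
Indicial equation: r(r-1) + (7/4) r + (1/8) = 0 -> roots r_1 = -1/4, r_2 = -1/2.
Take r = r_1 = -1/4. Let y(x) = x^r sum_{n>=0} a_n x^n with a_0 = 1.
Substitute y = x^r sum a_n x^n and match x^{r+n}. The recurrence is
  D(n) a_n + 3 a_{n-1} - 1 a_{n-2} = 0,  where D(n) = (r+n)(r+n-1) + (7/4)(r+n) + (1/8).
  a_n = [-3 a_{n-1} + 1 a_{n-2}] / D(n).
Since the indicial polynomial factors as (r - r_1)(r - r_2), D(n) = (r_1 + n - r_1)(r_1 + n - r_2) = n(n + 1/4).
Evaluating step by step (a_0 = 1):
  n = 1: D(1) = 1(1 + 1/4) = 5/4; numerator = -3(1) = -3; a_1 = (-3)/(5/4) = -12/5
  n = 2: D(2) = 2(2 + 1/4) = 9/2; numerator = -3(-12/5) + 1(1) = 41/5; a_2 = (41/5)/(9/2) = 82/45
  n = 3: D(3) = 3(3 + 1/4) = 39/4; numerator = -3(82/45) + 1(-12/5) = -118/15; a_3 = (-118/15)/(39/4) = -472/585
  n = 4: D(4) = 4(4 + 1/4) = 17; numerator = -3(-472/585) + 1(82/45) = 2482/585; a_4 = (2482/585)/(17) = 146/585
  n = 5: D(5) = 5(5 + 1/4) = 105/4; numerator = -3(146/585) + 1(-472/585) = -14/9; a_5 = (-14/9)/(105/4) = -8/135

r = -1/4; a_0 = 1; a_1 = -12/5; a_2 = 82/45; a_3 = -472/585; a_4 = 146/585; a_5 = -8/135


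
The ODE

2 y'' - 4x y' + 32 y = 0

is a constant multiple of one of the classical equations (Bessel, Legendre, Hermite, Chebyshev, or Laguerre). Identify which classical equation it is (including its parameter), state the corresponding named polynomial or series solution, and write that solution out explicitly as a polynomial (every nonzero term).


All three coefficients share the factor 2; dividing through by 2 gives  y'' - 2x y' + 16 y = 0.
This matches the Hermite equation y'' - 2x y' + 2n y = 0 with 2n = 16, so n = 8; the polynomial solution is H_8(x).
With y = sum_k a_k x^k, matching x^k gives (k+2)(k+1) a_{k+2} = 2(k - n) a_k = 2(k - 8) a_k. The right side vanishes at k = 8, so the series with the parity of 8 terminates at degree 8.
Standard normalization: leading coefficient of H_n is 2^n, so a_8 = 2^8 = 256. Work downward with a_k = (k+1)(k+2) a_{k+2} / (2(k - n)):
  a_6 = (7)(8)(256) / (2(6 - 8)) = 14336/(-4) = -3584
  a_4 = (5)(6)(-3584) / (2(4 - 8)) = -107520/(-8) = 13440
  a_2 = (3)(4)(13440) / (2(2 - 8)) = 161280/(-12) = -13440
  a_0 = (1)(2)(-13440) / (2(0 - 8)) = -26880/(-16) = 1680
Hence H_8(x) = 256 x^8 - 3584 x^6 + 13440 x^4 - 13440 x^2 + 1680.

H_8(x); series = 256 x^8 - 3584 x^6 + 13440 x^4 - 13440 x^2 + 1680


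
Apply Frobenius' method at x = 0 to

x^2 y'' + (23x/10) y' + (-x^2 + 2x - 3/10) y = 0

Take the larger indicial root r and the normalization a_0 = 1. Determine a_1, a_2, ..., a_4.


Write in Frobenius form y'' + (p(x)/x) y' + (q(x)/x^2) y = 0:
  p(x) = 23/10,  q(x) = -x^2 + 2x - 3/10.
Indicial equation: r(r-1) + (23/10) r + (-3/10) = 0 -> roots r_1 = 1/5, r_2 = -3/2.
Take r = r_1 = 1/5. Let y(x) = x^r sum_{n>=0} a_n x^n with a_0 = 1.
Substitute y = x^r sum a_n x^n and match x^{r+n}. The recurrence is
  D(n) a_n + 2 a_{n-1} - 1 a_{n-2} = 0,  where D(n) = (r+n)(r+n-1) + (23/10)(r+n) + (-3/10).
  a_n = [-2 a_{n-1} + 1 a_{n-2}] / D(n).
Since the indicial polynomial factors as (r - r_1)(r - r_2), D(n) = (r_1 + n - r_1)(r_1 + n - r_2) = n(n + 17/10).
Evaluating step by step (a_0 = 1):
  n = 1: D(1) = 1(1 + 17/10) = 27/10; numerator = -2(1) = -2; a_1 = (-2)/(27/10) = -20/27
  n = 2: D(2) = 2(2 + 17/10) = 37/5; numerator = -2(-20/27) + 1(1) = 67/27; a_2 = (67/27)/(37/5) = 335/999
  n = 3: D(3) = 3(3 + 17/10) = 141/10; numerator = -2(335/999) + 1(-20/27) = -470/333; a_3 = (-470/333)/(141/10) = -100/999
  n = 4: D(4) = 4(4 + 17/10) = 114/5; numerator = -2(-100/999) + 1(335/999) = 535/999; a_4 = (535/999)/(114/5) = 2675/113886

r = 1/5; a_0 = 1; a_1 = -20/27; a_2 = 335/999; a_3 = -100/999; a_4 = 2675/113886


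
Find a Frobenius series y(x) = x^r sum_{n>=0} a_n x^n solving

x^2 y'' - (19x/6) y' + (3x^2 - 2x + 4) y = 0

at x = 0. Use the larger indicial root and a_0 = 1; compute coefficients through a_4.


Write in Frobenius form y'' + (p(x)/x) y' + (q(x)/x^2) y = 0:
  p(x) = -19/6,  q(x) = 3x^2 - 2x + 4.
Indicial equation: r(r-1) + (-19/6) r + (4) = 0 -> roots r_1 = 8/3, r_2 = 3/2.
Take r = r_1 = 8/3. Let y(x) = x^r sum_{n>=0} a_n x^n with a_0 = 1.
Substitute y = x^r sum a_n x^n and match x^{r+n}. The recurrence is
  D(n) a_n - 2 a_{n-1} + 3 a_{n-2} = 0,  where D(n) = (r+n)(r+n-1) + (-19/6)(r+n) + (4).
  a_n = [2 a_{n-1} - 3 a_{n-2}] / D(n).
Since the indicial polynomial factors as (r - r_1)(r - r_2), D(n) = (r_1 + n - r_1)(r_1 + n - r_2) = n(n + 7/6).
Evaluating step by step (a_0 = 1):
  n = 1: D(1) = 1(1 + 7/6) = 13/6; numerator = 2(1) = 2; a_1 = (2)/(13/6) = 12/13
  n = 2: D(2) = 2(2 + 7/6) = 19/3; numerator = 2(12/13) - 3(1) = -15/13; a_2 = (-15/13)/(19/3) = -45/247
  n = 3: D(3) = 3(3 + 7/6) = 25/2; numerator = 2(-45/247) - 3(12/13) = -774/247; a_3 = (-774/247)/(25/2) = -1548/6175
  n = 4: D(4) = 4(4 + 7/6) = 62/3; numerator = 2(-1548/6175) - 3(-45/247) = 279/6175; a_4 = (279/6175)/(62/3) = 27/12350

r = 8/3; a_0 = 1; a_1 = 12/13; a_2 = -45/247; a_3 = -1548/6175; a_4 = 27/12350


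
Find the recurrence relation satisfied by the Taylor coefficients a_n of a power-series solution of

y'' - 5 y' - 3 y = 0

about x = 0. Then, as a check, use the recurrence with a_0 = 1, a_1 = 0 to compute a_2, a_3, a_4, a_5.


Substitute y = sum_n a_n x^n.
y''(x) has coefficient (n+2)(n+1) a_{n+2} at x^n;
-5 y'(x) has coefficient -5 (n+1) a_{n+1} at x^n;
-3 y(x) has coefficient -3 a_n at x^n.
Matching x^n: (n+2)(n+1) a_{n+2} - 5 (n+1) a_{n+1} - 3 a_n = 0.
Thus a_{n+2} = [5 (n+1) a_{n+1} + 3 a_n] / ((n+1)(n+2)).

Check with a_0 = 1, a_1 = 0 (apply the recurrence for n = 0, 1, 2, 3): a_0 = 1, a_1 = 0, a_2 = 3/2, a_3 = 5/2, a_4 = 7/2, a_5 = 31/8.

a_(n+2) = [5 (n+1) a_(n+1) + 3 a_n] / ((n+1)(n+2)); check: a_0 = 1, a_1 = 0, a_2 = 3/2, a_3 = 5/2, a_4 = 7/2, a_5 = 31/8


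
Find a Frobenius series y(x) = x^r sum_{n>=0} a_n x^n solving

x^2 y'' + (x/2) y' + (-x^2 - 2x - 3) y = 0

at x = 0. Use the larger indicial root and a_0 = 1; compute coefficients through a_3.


Write in Frobenius form y'' + (p(x)/x) y' + (q(x)/x^2) y = 0:
  p(x) = 1/2,  q(x) = -x^2 - 2x - 3.
Indicial equation: r(r-1) + (1/2) r + (-3) = 0 -> roots r_1 = 2, r_2 = -3/2.
Take r = r_1 = 2. Let y(x) = x^r sum_{n>=0} a_n x^n with a_0 = 1.
Substitute y = x^r sum a_n x^n and match x^{r+n}. The recurrence is
  D(n) a_n - 2 a_{n-1} - 1 a_{n-2} = 0,  where D(n) = (r+n)(r+n-1) + (1/2)(r+n) + (-3).
  a_n = [2 a_{n-1} + 1 a_{n-2}] / D(n).
Since the indicial polynomial factors as (r - r_1)(r - r_2), D(n) = (r_1 + n - r_1)(r_1 + n - r_2) = n(n + 7/2).
Evaluating step by step (a_0 = 1):
  n = 1: D(1) = 1(1 + 7/2) = 9/2; numerator = 2(1) = 2; a_1 = (2)/(9/2) = 4/9
  n = 2: D(2) = 2(2 + 7/2) = 11; numerator = 2(4/9) + 1(1) = 17/9; a_2 = (17/9)/(11) = 17/99
  n = 3: D(3) = 3(3 + 7/2) = 39/2; numerator = 2(17/99) + 1(4/9) = 26/33; a_3 = (26/33)/(39/2) = 4/99

r = 2; a_0 = 1; a_1 = 4/9; a_2 = 17/99; a_3 = 4/99


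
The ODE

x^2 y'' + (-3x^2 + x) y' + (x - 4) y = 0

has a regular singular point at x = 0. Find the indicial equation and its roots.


Divide by x^2 to reach normal form y'' + P_1(x) y' + P_2(x) y = 0 with P_1(x) = -3 + 1/x and P_2(x) = 1/x - 4/x^2.
x = 0 is a singular point because the y'-coefficient -3 + 1/x has a pole at x = 0 and the y-coefficient 1/x - 4/x^2 has a pole at x = 0.
It is a regular singular point because x P_1(x) = p(x) = 1 - 3x and x^2 P_2(x) = q(x) = x - 4 are polynomials, hence analytic at x = 0.
p(0) = 1,  q(0) = -4.
Indicial equation: r(r-1) + p(0) r + q(0) = 0, i.e. r^2 + (p(0) - 1) r + q(0) = 0, i.e. r^2 - 4 = 0.
Discriminant: (0)^2 - 4(-4) = 16, so r = (0 ± 4)/2.
Solving: r_1 = 2, r_2 = -2.

indicial: r^2 - 4 = 0; roots r_1 = 2, r_2 = -2


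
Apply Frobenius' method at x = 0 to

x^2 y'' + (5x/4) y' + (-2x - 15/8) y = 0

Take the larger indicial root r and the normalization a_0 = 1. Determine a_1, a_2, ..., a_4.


Write in Frobenius form y'' + (p(x)/x) y' + (q(x)/x^2) y = 0:
  p(x) = 5/4,  q(x) = -2x - 15/8.
Indicial equation: r(r-1) + (5/4) r + (-15/8) = 0 -> roots r_1 = 5/4, r_2 = -3/2.
Take r = r_1 = 5/4. Let y(x) = x^r sum_{n>=0} a_n x^n with a_0 = 1.
Substitute y = x^r sum a_n x^n and match x^{r+n}. The recurrence is
  D(n) a_n - 2 a_{n-1} = 0,  where D(n) = (r+n)(r+n-1) + (5/4)(r+n) + (-15/8).
  a_n = 2 / D(n) * a_{n-1}.
Since the indicial polynomial factors as (r - r_1)(r - r_2), D(n) = (r_1 + n - r_1)(r_1 + n - r_2) = n(n + 11/4).
Evaluating step by step (a_0 = 1):
  n = 1: D(1) = 1(1 + 11/4) = 15/4; numerator = 2(1) = 2; a_1 = (2)/(15/4) = 8/15
  n = 2: D(2) = 2(2 + 11/4) = 19/2; numerator = 2(8/15) = 16/15; a_2 = (16/15)/(19/2) = 32/285
  n = 3: D(3) = 3(3 + 11/4) = 69/4; numerator = 2(32/285) = 64/285; a_3 = (64/285)/(69/4) = 256/19665
  n = 4: D(4) = 4(4 + 11/4) = 27; numerator = 2(256/19665) = 512/19665; a_4 = (512/19665)/(27) = 512/530955

r = 5/4; a_0 = 1; a_1 = 8/15; a_2 = 32/285; a_3 = 256/19665; a_4 = 512/530955


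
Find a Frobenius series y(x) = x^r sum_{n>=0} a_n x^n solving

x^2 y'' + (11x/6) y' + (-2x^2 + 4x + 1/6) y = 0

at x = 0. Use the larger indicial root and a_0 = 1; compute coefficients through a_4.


Write in Frobenius form y'' + (p(x)/x) y' + (q(x)/x^2) y = 0:
  p(x) = 11/6,  q(x) = -2x^2 + 4x + 1/6.
Indicial equation: r(r-1) + (11/6) r + (1/6) = 0 -> roots r_1 = -1/3, r_2 = -1/2.
Take r = r_1 = -1/3. Let y(x) = x^r sum_{n>=0} a_n x^n with a_0 = 1.
Substitute y = x^r sum a_n x^n and match x^{r+n}. The recurrence is
  D(n) a_n + 4 a_{n-1} - 2 a_{n-2} = 0,  where D(n) = (r+n)(r+n-1) + (11/6)(r+n) + (1/6).
  a_n = [-4 a_{n-1} + 2 a_{n-2}] / D(n).
Since the indicial polynomial factors as (r - r_1)(r - r_2), D(n) = (r_1 + n - r_1)(r_1 + n - r_2) = n(n + 1/6).
Evaluating step by step (a_0 = 1):
  n = 1: D(1) = 1(1 + 1/6) = 7/6; numerator = -4(1) = -4; a_1 = (-4)/(7/6) = -24/7
  n = 2: D(2) = 2(2 + 1/6) = 13/3; numerator = -4(-24/7) + 2(1) = 110/7; a_2 = (110/7)/(13/3) = 330/91
  n = 3: D(3) = 3(3 + 1/6) = 19/2; numerator = -4(330/91) + 2(-24/7) = -1944/91; a_3 = (-1944/91)/(19/2) = -3888/1729
  n = 4: D(4) = 4(4 + 1/6) = 50/3; numerator = -4(-3888/1729) + 2(330/91) = 28092/1729; a_4 = (28092/1729)/(50/3) = 42138/43225

r = -1/3; a_0 = 1; a_1 = -24/7; a_2 = 330/91; a_3 = -3888/1729; a_4 = 42138/43225


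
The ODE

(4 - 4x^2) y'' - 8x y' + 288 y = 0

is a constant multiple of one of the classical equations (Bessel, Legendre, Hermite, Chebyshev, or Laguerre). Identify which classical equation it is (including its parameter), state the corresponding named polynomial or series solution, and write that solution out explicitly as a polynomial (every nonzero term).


All three coefficients share the factor 4; dividing through by 4 gives  (1 - x^2) y'' - 2x y' + 72 y = 0.
This matches the Legendre equation (1 - x^2) y'' - 2x y' + n(n+1) y = 0 (note the -2x y' term) with n(n+1) = 72, so n = 8; the polynomial solution is P_8(x).
With y = sum_k a_k x^k, matching x^k gives (k+2)(k+1) a_{k+2} = [k(k+1) - n(n+1)] a_k = (k - 8)(k + 9) a_k. The right side vanishes at k = 8, so the series with the parity of 8 terminates at degree 8.
Standard normalization (P_n(1) = 1): leading coefficient (2n)!/(2^n (n!)^2) = 20922789888000/(256*1625702400) = 6435/128, so a_8 = 6435/128. Work downward with a_k = (k+1)(k+2) a_{k+2} / ((k - 8)(k + 9)):
  a_6 = (7)(8)(6435/128) / ((6 - 8)(6 + 9)) = (45045/16)/(-30) = -3003/32
  a_4 = (5)(6)(-3003/32) / ((4 - 8)(4 + 9)) = (-45045/16)/(-52) = 3465/64
  a_2 = (3)(4)(3465/64) / ((2 - 8)(2 + 9)) = (10395/16)/(-66) = -315/32
  a_0 = (1)(2)(-315/32) / ((0 - 8)(0 + 9)) = (-315/16)/(-72) = 35/128
Hence P_8(x) = 6435 x^8/128 - 3003 x^6/32 + 3465 x^4/64 - 315 x^2/32 + 35/128.

P_8(x); series = 6435 x^8/128 - 3003 x^6/32 + 3465 x^4/64 - 315 x^2/32 + 35/128


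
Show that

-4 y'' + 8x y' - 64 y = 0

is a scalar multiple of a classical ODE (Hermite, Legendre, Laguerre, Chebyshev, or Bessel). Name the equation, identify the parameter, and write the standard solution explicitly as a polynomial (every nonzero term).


All three coefficients share the factor -4; dividing through by -4 gives  y'' - 2x y' + 16 y = 0.
This matches the Hermite equation y'' - 2x y' + 2n y = 0 with 2n = 16, so n = 8; the polynomial solution is H_8(x).
With y = sum_k a_k x^k, matching x^k gives (k+2)(k+1) a_{k+2} = 2(k - n) a_k = 2(k - 8) a_k. The right side vanishes at k = 8, so the series with the parity of 8 terminates at degree 8.
Standard normalization: leading coefficient of H_n is 2^n, so a_8 = 2^8 = 256. Work downward with a_k = (k+1)(k+2) a_{k+2} / (2(k - n)):
  a_6 = (7)(8)(256) / (2(6 - 8)) = 14336/(-4) = -3584
  a_4 = (5)(6)(-3584) / (2(4 - 8)) = -107520/(-8) = 13440
  a_2 = (3)(4)(13440) / (2(2 - 8)) = 161280/(-12) = -13440
  a_0 = (1)(2)(-13440) / (2(0 - 8)) = -26880/(-16) = 1680
Hence H_8(x) = 256 x^8 - 3584 x^6 + 13440 x^4 - 13440 x^2 + 1680.

H_8(x); series = 256 x^8 - 3584 x^6 + 13440 x^4 - 13440 x^2 + 1680


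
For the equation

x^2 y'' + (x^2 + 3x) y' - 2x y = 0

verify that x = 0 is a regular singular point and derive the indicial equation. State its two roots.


Divide by x^2 to reach normal form y'' + P_1(x) y' + P_2(x) y = 0 with P_1(x) = 1 + 3/x and P_2(x) = -2/x.
x = 0 is a singular point because the y'-coefficient 1 + 3/x has a pole at x = 0 and the y-coefficient -2/x has a pole at x = 0.
It is a regular singular point because x P_1(x) = p(x) = x + 3 and x^2 P_2(x) = q(x) = -2x are polynomials, hence analytic at x = 0.
p(0) = 3,  q(0) = 0.
Indicial equation: r(r-1) + p(0) r + q(0) = 0, i.e. r^2 + (p(0) - 1) r + q(0) = 0, i.e. r^2 + 2 r = 0.
Discriminant: (2)^2 - 4(0) = 4, so r = (-2 ± 2)/2.
Solving: r_1 = 0, r_2 = -2.

indicial: r^2 + 2 r = 0; roots r_1 = 0, r_2 = -2


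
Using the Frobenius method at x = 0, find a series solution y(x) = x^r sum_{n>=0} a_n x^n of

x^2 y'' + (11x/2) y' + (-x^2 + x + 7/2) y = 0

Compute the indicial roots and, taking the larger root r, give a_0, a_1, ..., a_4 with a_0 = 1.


Write in Frobenius form y'' + (p(x)/x) y' + (q(x)/x^2) y = 0:
  p(x) = 11/2,  q(x) = -x^2 + x + 7/2.
Indicial equation: r(r-1) + (11/2) r + (7/2) = 0 -> roots r_1 = -1, r_2 = -7/2.
Take r = r_1 = -1. Let y(x) = x^r sum_{n>=0} a_n x^n with a_0 = 1.
Substitute y = x^r sum a_n x^n and match x^{r+n}. The recurrence is
  D(n) a_n + 1 a_{n-1} - 1 a_{n-2} = 0,  where D(n) = (r+n)(r+n-1) + (11/2)(r+n) + (7/2).
  a_n = [-1 a_{n-1} + 1 a_{n-2}] / D(n).
Since the indicial polynomial factors as (r - r_1)(r - r_2), D(n) = (r_1 + n - r_1)(r_1 + n - r_2) = n(n + 5/2).
Evaluating step by step (a_0 = 1):
  n = 1: D(1) = 1(1 + 5/2) = 7/2; numerator = -1(1) = -1; a_1 = (-1)/(7/2) = -2/7
  n = 2: D(2) = 2(2 + 5/2) = 9; numerator = -1(-2/7) + 1(1) = 9/7; a_2 = (9/7)/(9) = 1/7
  n = 3: D(3) = 3(3 + 5/2) = 33/2; numerator = -1(1/7) + 1(-2/7) = -3/7; a_3 = (-3/7)/(33/2) = -2/77
  n = 4: D(4) = 4(4 + 5/2) = 26; numerator = -1(-2/77) + 1(1/7) = 13/77; a_4 = (13/77)/(26) = 1/154

r = -1; a_0 = 1; a_1 = -2/7; a_2 = 1/7; a_3 = -2/77; a_4 = 1/154


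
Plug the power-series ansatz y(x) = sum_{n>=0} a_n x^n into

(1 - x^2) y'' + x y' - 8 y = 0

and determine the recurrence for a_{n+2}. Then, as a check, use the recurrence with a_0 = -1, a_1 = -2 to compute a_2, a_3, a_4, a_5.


Substitute y = sum_n a_n x^n.
(1 - 1 x^2) y'' contributes (n+2)(n+1) a_{n+2} - n(n-1) a_n at x^n.
x y'(x) contributes n a_n at x^n.
-8 y(x) contributes -8 a_n at x^n.
Matching x^n: (n+2)(n+1) a_{n+2} + (-n(n-1) + n - 8) a_n = 0.
Thus a_{n+2} = (n(n-1) - n + 8) / ((n+1)(n+2)) * a_n.

Check with a_0 = -1, a_1 = -2 (apply the recurrence for n = 0, 1, 2, 3): a_0 = -1, a_1 = -2, a_2 = -4, a_3 = -7/3, a_4 = -8/3, a_5 = -77/60.

a_(n+2) = (n(n-1) - n + 8) / ((n+1)(n+2)) * a_n; check: a_0 = -1, a_1 = -2, a_2 = -4, a_3 = -7/3, a_4 = -8/3, a_5 = -77/60


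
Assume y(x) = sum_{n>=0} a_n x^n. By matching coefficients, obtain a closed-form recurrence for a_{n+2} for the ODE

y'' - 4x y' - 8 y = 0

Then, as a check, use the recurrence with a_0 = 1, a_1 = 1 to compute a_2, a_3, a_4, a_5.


Substitute y = sum_n a_n x^n.
y''(x) has coefficient (n+2)(n+1) a_{n+2} at x^n;
-4 x y'(x) has coefficient -4 n a_n at x^n (shift);
-8 y(x) has coefficient -8 a_n at x^n.
Matching x^n: (n+2)(n+1) a_{n+2} + (-4n - 8) a_n = 0.
Thus a_{n+2} = (4n + 8) / ((n+1)(n+2)) * a_n.

Check with a_0 = 1, a_1 = 1 (apply the recurrence for n = 0, 1, 2, 3): a_0 = 1, a_1 = 1, a_2 = 4, a_3 = 2, a_4 = 16/3, a_5 = 2.

a_(n+2) = (4n + 8) / ((n+1)(n+2)) * a_n; check: a_0 = 1, a_1 = 1, a_2 = 4, a_3 = 2, a_4 = 16/3, a_5 = 2


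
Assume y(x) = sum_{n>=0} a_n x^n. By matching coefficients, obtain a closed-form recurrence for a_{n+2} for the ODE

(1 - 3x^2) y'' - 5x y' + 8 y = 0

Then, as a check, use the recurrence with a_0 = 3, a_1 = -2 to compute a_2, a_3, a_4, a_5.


Substitute y = sum_n a_n x^n.
(1 - 3 x^2) y'' contributes (n+2)(n+1) a_{n+2} - 3 n(n-1) a_n at x^n.
-5 x y'(x) contributes -5 n a_n at x^n.
8 y(x) contributes 8 a_n at x^n.
Matching x^n: (n+2)(n+1) a_{n+2} + (-3 n(n-1) - 5 n + 8) a_n = 0.
Thus a_{n+2} = (3 n(n-1) + 5 n - 8) / ((n+1)(n+2)) * a_n.

Check with a_0 = 3, a_1 = -2 (apply the recurrence for n = 0, 1, 2, 3): a_0 = 3, a_1 = -2, a_2 = -12, a_3 = 1, a_4 = -8, a_5 = 5/4.

a_(n+2) = (3 n(n-1) + 5 n - 8) / ((n+1)(n+2)) * a_n; check: a_0 = 3, a_1 = -2, a_2 = -12, a_3 = 1, a_4 = -8, a_5 = 5/4


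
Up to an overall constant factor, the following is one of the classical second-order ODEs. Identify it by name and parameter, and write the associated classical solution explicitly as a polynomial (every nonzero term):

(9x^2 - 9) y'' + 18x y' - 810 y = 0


All three coefficients share the factor -9; dividing through by -9 gives  (1 - x^2) y'' - 2x y' + 90 y = 0.
This matches the Legendre equation (1 - x^2) y'' - 2x y' + n(n+1) y = 0 (note the -2x y' term) with n(n+1) = 90, so n = 9; the polynomial solution is P_9(x).
With y = sum_k a_k x^k, matching x^k gives (k+2)(k+1) a_{k+2} = [k(k+1) - n(n+1)] a_k = (k - 9)(k + 10) a_k. The right side vanishes at k = 9, so the series with the parity of 9 terminates at degree 9.
Standard normalization (P_n(1) = 1): leading coefficient (2n)!/(2^n (n!)^2) = 6402373705728000/(512*131681894400) = 12155/128, so a_9 = 12155/128. Work downward with a_k = (k+1)(k+2) a_{k+2} / ((k - 9)(k + 10)):
  a_7 = (8)(9)(12155/128) / ((7 - 9)(7 + 10)) = (109395/16)/(-34) = -6435/32
  a_5 = (6)(7)(-6435/32) / ((5 - 9)(5 + 10)) = (-135135/16)/(-60) = 9009/64
  a_3 = (4)(5)(9009/64) / ((3 - 9)(3 + 10)) = (45045/16)/(-78) = -1155/32
  a_1 = (2)(3)(-1155/32) / ((1 - 9)(1 + 10)) = (-3465/16)/(-88) = 315/128
Hence P_9(x) = 12155 x^9/128 - 6435 x^7/32 + 9009 x^5/64 - 1155 x^3/32 + 315 x/128.

P_9(x); series = 12155 x^9/128 - 6435 x^7/32 + 9009 x^5/64 - 1155 x^3/32 + 315 x/128


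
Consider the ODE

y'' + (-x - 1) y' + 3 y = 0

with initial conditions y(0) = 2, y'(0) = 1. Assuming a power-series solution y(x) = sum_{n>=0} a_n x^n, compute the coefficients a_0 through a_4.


Ansatz: y(x) = sum_{n>=0} a_n x^n, so y'(x) = sum_{n>=1} n a_n x^(n-1) and y''(x) = sum_{n>=2} n(n-1) a_n x^(n-2).
Substitute into P(x) y'' + Q(x) y' + R(x) y = 0 with P(x) = 1, Q(x) = -x - 1, R(x) = 3, and match powers of x.
Initial conditions: a_0 = 2, a_1 = 1.
Setting the coefficient of each power of x to zero and solving order by order (substituting the coefficients already found):
  x^0: 2 a_2 - a_1 + 3 a_0 = 0  ->  2 a_2 = a_1 - 3 a_0 = -5  ->  a_2 = -5/2
  x^1: 6 a_3 - 2 a_2 + 2 a_1 = 0  ->  6 a_3 = 2 a_2 - 2 a_1 = -7  ->  a_3 = -7/6
  x^2: 12 a_4 - 3 a_3 + a_2 = 0  ->  12 a_4 = 3 a_3 - a_2 = -1  ->  a_4 = -1/12
Truncated series: y(x) = 2 + x - (5/2) x^2 - (7/6) x^3 - (1/12) x^4 + O(x^5).

a_0 = 2; a_1 = 1; a_2 = -5/2; a_3 = -7/6; a_4 = -1/12


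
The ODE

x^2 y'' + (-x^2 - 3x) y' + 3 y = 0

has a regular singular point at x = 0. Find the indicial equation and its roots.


Divide by x^2 to reach normal form y'' + P_1(x) y' + P_2(x) y = 0 with P_1(x) = -1 - 3/x and P_2(x) = 3/x^2.
x = 0 is a singular point because the y'-coefficient -1 - 3/x has a pole at x = 0 and the y-coefficient 3/x^2 has a pole at x = 0.
It is a regular singular point because x P_1(x) = p(x) = -x - 3 and x^2 P_2(x) = q(x) = 3 are polynomials, hence analytic at x = 0.
p(0) = -3,  q(0) = 3.
Indicial equation: r(r-1) + p(0) r + q(0) = 0, i.e. r^2 + (p(0) - 1) r + q(0) = 0, i.e. r^2 - 4 r + 3 = 0.
Discriminant: (-4)^2 - 4(3) = 4, so r = (4 ± 2)/2.
Solving: r_1 = 3, r_2 = 1.

indicial: r^2 - 4 r + 3 = 0; roots r_1 = 3, r_2 = 1


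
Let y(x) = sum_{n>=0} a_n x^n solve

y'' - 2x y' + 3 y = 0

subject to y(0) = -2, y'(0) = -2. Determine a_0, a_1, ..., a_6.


Ansatz: y(x) = sum_{n>=0} a_n x^n, so y'(x) = sum_{n>=1} n a_n x^(n-1) and y''(x) = sum_{n>=2} n(n-1) a_n x^(n-2).
Substitute into P(x) y'' + Q(x) y' + R(x) y = 0 with P(x) = 1, Q(x) = -2x, R(x) = 3, and match powers of x.
Initial conditions: a_0 = -2, a_1 = -2.
Setting the coefficient of each power of x to zero and solving order by order (substituting the coefficients already found):
  x^0: 2 a_2 + 3 a_0 = 0  ->  2 a_2 = -3 a_0 = 6  ->  a_2 = 3
  x^1: 6 a_3 + a_1 = 0  ->  6 a_3 = -a_1 = 2  ->  a_3 = 1/3
  x^2: 12 a_4 - a_2 = 0  ->  12 a_4 = a_2 = 3  ->  a_4 = 1/4
  x^3: 20 a_5 - 3 a_3 = 0  ->  20 a_5 = 3 a_3 = 1  ->  a_5 = 1/20
  x^4: 30 a_6 - 5 a_4 = 0  ->  30 a_6 = 5 a_4 = 5/4  ->  a_6 = 1/24
Truncated series: y(x) = -2 - 2 x + 3 x^2 + (1/3) x^3 + (1/4) x^4 + (1/20) x^5 + (1/24) x^6 + O(x^7).

a_0 = -2; a_1 = -2; a_2 = 3; a_3 = 1/3; a_4 = 1/4; a_5 = 1/20; a_6 = 1/24


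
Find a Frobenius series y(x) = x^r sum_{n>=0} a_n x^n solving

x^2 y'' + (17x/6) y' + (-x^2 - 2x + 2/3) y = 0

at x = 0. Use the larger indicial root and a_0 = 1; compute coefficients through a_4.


Write in Frobenius form y'' + (p(x)/x) y' + (q(x)/x^2) y = 0:
  p(x) = 17/6,  q(x) = -x^2 - 2x + 2/3.
Indicial equation: r(r-1) + (17/6) r + (2/3) = 0 -> roots r_1 = -1/2, r_2 = -4/3.
Take r = r_1 = -1/2. Let y(x) = x^r sum_{n>=0} a_n x^n with a_0 = 1.
Substitute y = x^r sum a_n x^n and match x^{r+n}. The recurrence is
  D(n) a_n - 2 a_{n-1} - 1 a_{n-2} = 0,  where D(n) = (r+n)(r+n-1) + (17/6)(r+n) + (2/3).
  a_n = [2 a_{n-1} + 1 a_{n-2}] / D(n).
Since the indicial polynomial factors as (r - r_1)(r - r_2), D(n) = (r_1 + n - r_1)(r_1 + n - r_2) = n(n + 5/6).
Evaluating step by step (a_0 = 1):
  n = 1: D(1) = 1(1 + 5/6) = 11/6; numerator = 2(1) = 2; a_1 = (2)/(11/6) = 12/11
  n = 2: D(2) = 2(2 + 5/6) = 17/3; numerator = 2(12/11) + 1(1) = 35/11; a_2 = (35/11)/(17/3) = 105/187
  n = 3: D(3) = 3(3 + 5/6) = 23/2; numerator = 2(105/187) + 1(12/11) = 414/187; a_3 = (414/187)/(23/2) = 36/187
  n = 4: D(4) = 4(4 + 5/6) = 58/3; numerator = 2(36/187) + 1(105/187) = 177/187; a_4 = (177/187)/(58/3) = 531/10846

r = -1/2; a_0 = 1; a_1 = 12/11; a_2 = 105/187; a_3 = 36/187; a_4 = 531/10846


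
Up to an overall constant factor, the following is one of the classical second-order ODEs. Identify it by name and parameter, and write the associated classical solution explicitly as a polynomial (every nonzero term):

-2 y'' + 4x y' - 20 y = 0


All three coefficients share the factor -2; dividing through by -2 gives  y'' - 2x y' + 10 y = 0.
This matches the Hermite equation y'' - 2x y' + 2n y = 0 with 2n = 10, so n = 5; the polynomial solution is H_5(x).
With y = sum_k a_k x^k, matching x^k gives (k+2)(k+1) a_{k+2} = 2(k - n) a_k = 2(k - 5) a_k. The right side vanishes at k = 5, so the series with the parity of 5 terminates at degree 5.
Standard normalization: leading coefficient of H_n is 2^n, so a_5 = 2^5 = 32. Work downward with a_k = (k+1)(k+2) a_{k+2} / (2(k - n)):
  a_3 = (4)(5)(32) / (2(3 - 5)) = 640/(-4) = -160
  a_1 = (2)(3)(-160) / (2(1 - 5)) = -960/(-8) = 120
Hence H_5(x) = 32 x^5 - 160 x^3 + 120 x.

H_5(x); series = 32 x^5 - 160 x^3 + 120 x


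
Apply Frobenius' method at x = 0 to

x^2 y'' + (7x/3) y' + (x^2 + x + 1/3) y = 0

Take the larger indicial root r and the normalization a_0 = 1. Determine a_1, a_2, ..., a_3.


Write in Frobenius form y'' + (p(x)/x) y' + (q(x)/x^2) y = 0:
  p(x) = 7/3,  q(x) = x^2 + x + 1/3.
Indicial equation: r(r-1) + (7/3) r + (1/3) = 0 -> roots r_1 = -1/3, r_2 = -1.
Take r = r_1 = -1/3. Let y(x) = x^r sum_{n>=0} a_n x^n with a_0 = 1.
Substitute y = x^r sum a_n x^n and match x^{r+n}. The recurrence is
  D(n) a_n + 1 a_{n-1} + 1 a_{n-2} = 0,  where D(n) = (r+n)(r+n-1) + (7/3)(r+n) + (1/3).
  a_n = [-1 a_{n-1} - 1 a_{n-2}] / D(n).
Since the indicial polynomial factors as (r - r_1)(r - r_2), D(n) = (r_1 + n - r_1)(r_1 + n - r_2) = n(n + 2/3).
Evaluating step by step (a_0 = 1):
  n = 1: D(1) = 1(1 + 2/3) = 5/3; numerator = -1(1) = -1; a_1 = (-1)/(5/3) = -3/5
  n = 2: D(2) = 2(2 + 2/3) = 16/3; numerator = -1(-3/5) - 1(1) = -2/5; a_2 = (-2/5)/(16/3) = -3/40
  n = 3: D(3) = 3(3 + 2/3) = 11; numerator = -1(-3/40) - 1(-3/5) = 27/40; a_3 = (27/40)/(11) = 27/440

r = -1/3; a_0 = 1; a_1 = -3/5; a_2 = -3/40; a_3 = 27/440


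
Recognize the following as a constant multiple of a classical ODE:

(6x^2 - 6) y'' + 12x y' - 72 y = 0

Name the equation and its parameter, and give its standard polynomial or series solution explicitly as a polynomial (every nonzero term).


All three coefficients share the factor -6; dividing through by -6 gives  (1 - x^2) y'' - 2x y' + 12 y = 0.
This matches the Legendre equation (1 - x^2) y'' - 2x y' + n(n+1) y = 0 (note the -2x y' term) with n(n+1) = 12, so n = 3; the polynomial solution is P_3(x).
With y = sum_k a_k x^k, matching x^k gives (k+2)(k+1) a_{k+2} = [k(k+1) - n(n+1)] a_k = (k - 3)(k + 4) a_k. The right side vanishes at k = 3, so the series with the parity of 3 terminates at degree 3.
Standard normalization (P_n(1) = 1): leading coefficient (2n)!/(2^n (n!)^2) = 720/(8*36) = 5/2, so a_3 = 5/2. Work downward with a_k = (k+1)(k+2) a_{k+2} / ((k - 3)(k + 4)):
  a_1 = (2)(3)(5/2) / ((1 - 3)(1 + 4)) = 15/(-10) = -3/2
Hence P_3(x) = 5 x^3/2 - 3 x/2.

P_3(x); series = 5 x^3/2 - 3 x/2


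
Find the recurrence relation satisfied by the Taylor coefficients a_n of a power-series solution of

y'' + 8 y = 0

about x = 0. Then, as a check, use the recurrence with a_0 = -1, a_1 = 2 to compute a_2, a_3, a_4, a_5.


Substitute y = sum_n a_n x^n into y'' + (const) y = 0.
y''(x) = sum_{n>=0} (n+2)(n+1) a_{n+2} x^n.
The ODE becomes sum_n [(n+2)(n+1) a_{n+2} + 8 a_n] x^n = 0.
Setting each coefficient to zero gives the recurrence:
  (n+2)(n+1) a_{n+2} + 8 a_n = 0,
  a_{n+2} = -8 / ((n+1)(n+2)) a_n.

Check with a_0 = -1, a_1 = 2 (apply the recurrence for n = 0, 1, 2, 3): a_0 = -1, a_1 = 2, a_2 = 4, a_3 = -8/3, a_4 = -8/3, a_5 = 16/15.

a_{n+2} = -8/((n+1)(n+2)) * a_n; check: a_0 = -1, a_1 = 2, a_2 = 4, a_3 = -8/3, a_4 = -8/3, a_5 = 16/15


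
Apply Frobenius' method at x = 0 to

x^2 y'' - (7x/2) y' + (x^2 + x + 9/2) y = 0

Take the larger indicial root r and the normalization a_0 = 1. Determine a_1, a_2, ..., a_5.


Write in Frobenius form y'' + (p(x)/x) y' + (q(x)/x^2) y = 0:
  p(x) = -7/2,  q(x) = x^2 + x + 9/2.
Indicial equation: r(r-1) + (-7/2) r + (9/2) = 0 -> roots r_1 = 3, r_2 = 3/2.
Take r = r_1 = 3. Let y(x) = x^r sum_{n>=0} a_n x^n with a_0 = 1.
Substitute y = x^r sum a_n x^n and match x^{r+n}. The recurrence is
  D(n) a_n + 1 a_{n-1} + 1 a_{n-2} = 0,  where D(n) = (r+n)(r+n-1) + (-7/2)(r+n) + (9/2).
  a_n = [-1 a_{n-1} - 1 a_{n-2}] / D(n).
Since the indicial polynomial factors as (r - r_1)(r - r_2), D(n) = (r_1 + n - r_1)(r_1 + n - r_2) = n(n + 3/2).
Evaluating step by step (a_0 = 1):
  n = 1: D(1) = 1(1 + 3/2) = 5/2; numerator = -1(1) = -1; a_1 = (-1)/(5/2) = -2/5
  n = 2: D(2) = 2(2 + 3/2) = 7; numerator = -1(-2/5) - 1(1) = -3/5; a_2 = (-3/5)/(7) = -3/35
  n = 3: D(3) = 3(3 + 3/2) = 27/2; numerator = -1(-3/35) - 1(-2/5) = 17/35; a_3 = (17/35)/(27/2) = 34/945
  n = 4: D(4) = 4(4 + 3/2) = 22; numerator = -1(34/945) - 1(-3/35) = 47/945; a_4 = (47/945)/(22) = 47/20790
  n = 5: D(5) = 5(5 + 3/2) = 65/2; numerator = -1(47/20790) - 1(34/945) = -53/1386; a_5 = (-53/1386)/(65/2) = -53/45045

r = 3; a_0 = 1; a_1 = -2/5; a_2 = -3/35; a_3 = 34/945; a_4 = 47/20790; a_5 = -53/45045


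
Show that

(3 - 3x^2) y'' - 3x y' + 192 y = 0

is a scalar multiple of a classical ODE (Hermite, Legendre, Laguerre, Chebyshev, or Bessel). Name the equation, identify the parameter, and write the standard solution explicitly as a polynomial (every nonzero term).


All three coefficients share the factor 3; dividing through by 3 gives  (1 - x^2) y'' - x y' + 64 y = 0.
This matches the Chebyshev equation (1 - x^2) y'' - x y' + n^2 y = 0 (note the -x y' term, not -2x y') with n^2 = 64, so n = 8; the polynomial solution is T_8(x).
With y = sum_k a_k x^k, matching x^k gives (k+2)(k+1) a_{k+2} = (k^2 - n^2) a_k = (k - 8)(k + 8) a_k. The right side vanishes at k = 8, so the series with the parity of 8 terminates at degree 8.
Standard normalization: leading coefficient of T_n is 2^(n-1), so a_8 = 2^7 = 128. Work downward with a_k = (k+1)(k+2) a_{k+2} / ((k - 8)(k + 8)):
  a_6 = (7)(8)(128) / ((6 - 8)(6 + 8)) = 7168/(-28) = -256
  a_4 = (5)(6)(-256) / ((4 - 8)(4 + 8)) = -7680/(-48) = 160
  a_2 = (3)(4)(160) / ((2 - 8)(2 + 8)) = 1920/(-60) = -32
  a_0 = (1)(2)(-32) / ((0 - 8)(0 + 8)) = -64/(-64) = 1
Hence T_8(x) = 128 x^8 - 256 x^6 + 160 x^4 - 32 x^2 + 1.

T_8(x); series = 128 x^8 - 256 x^6 + 160 x^4 - 32 x^2 + 1


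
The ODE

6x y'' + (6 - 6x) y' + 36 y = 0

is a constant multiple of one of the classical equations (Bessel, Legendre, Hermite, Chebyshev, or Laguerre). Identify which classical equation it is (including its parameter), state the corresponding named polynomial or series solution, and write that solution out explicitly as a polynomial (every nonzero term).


All three coefficients share the factor 6; dividing through by 6 gives  x y'' + (1 - x) y' + 6 y = 0.
This matches the Laguerre equation x y'' + (1 - x) y' + n y = 0 with n = 6; the polynomial solution is L_6(x).
With y = sum_k a_k x^k, matching x^k gives (k+1)k a_{k+1} + (k+1) a_{k+1} - k a_k + n a_k = 0, i.e. (k+1)^2 a_{k+1} = (k - n) a_k = (k - 6) a_k. The right side vanishes at k = 6, so the series terminates at degree 6.
Standard normalization L_n(0) = 1 gives a_0 = 1. Work upward with a_{k+1} = (k - 6) a_k / (k+1)^2:
  a_1 = (0 - 6)(1) / 1^2 = -6/1 = -6
  a_2 = (1 - 6)(-6) / 2^2 = 30/4 = 15/2
  a_3 = (2 - 6)(15/2) / 3^2 = -30/9 = -10/3
  a_4 = (3 - 6)(-10/3) / 4^2 = 10/16 = 5/8
  a_5 = (4 - 6)(5/8) / 5^2 = (-5/4)/25 = -1/20
  a_6 = (5 - 6)(-1/20) / 6^2 = (1/20)/36 = 1/720
Hence L_6(x) = x^6/720 - x^5/20 + 5 x^4/8 - 10 x^3/3 + 15 x^2/2 - 6 x + 1.

L_6(x); series = x^6/720 - x^5/20 + 5 x^4/8 - 10 x^3/3 + 15 x^2/2 - 6 x + 1


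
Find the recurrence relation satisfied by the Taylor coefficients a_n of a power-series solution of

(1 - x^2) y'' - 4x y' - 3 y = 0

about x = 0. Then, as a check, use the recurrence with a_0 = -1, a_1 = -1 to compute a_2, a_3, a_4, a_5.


Substitute y = sum_n a_n x^n.
(1 - 1 x^2) y'' contributes (n+2)(n+1) a_{n+2} - n(n-1) a_n at x^n.
-4 x y'(x) contributes -4 n a_n at x^n.
-3 y(x) contributes -3 a_n at x^n.
Matching x^n: (n+2)(n+1) a_{n+2} + (-n(n-1) - 4 n - 3) a_n = 0.
Thus a_{n+2} = (n(n-1) + 4 n + 3) / ((n+1)(n+2)) * a_n.

Check with a_0 = -1, a_1 = -1 (apply the recurrence for n = 0, 1, 2, 3): a_0 = -1, a_1 = -1, a_2 = -3/2, a_3 = -7/6, a_4 = -13/8, a_5 = -49/40.

a_(n+2) = (n(n-1) + 4 n + 3) / ((n+1)(n+2)) * a_n; check: a_0 = -1, a_1 = -1, a_2 = -3/2, a_3 = -7/6, a_4 = -13/8, a_5 = -49/40


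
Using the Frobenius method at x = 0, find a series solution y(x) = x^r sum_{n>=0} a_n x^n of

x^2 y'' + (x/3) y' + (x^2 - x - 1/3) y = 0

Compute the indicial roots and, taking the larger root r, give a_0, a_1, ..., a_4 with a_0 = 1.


Write in Frobenius form y'' + (p(x)/x) y' + (q(x)/x^2) y = 0:
  p(x) = 1/3,  q(x) = x^2 - x - 1/3.
Indicial equation: r(r-1) + (1/3) r + (-1/3) = 0 -> roots r_1 = 1, r_2 = -1/3.
Take r = r_1 = 1. Let y(x) = x^r sum_{n>=0} a_n x^n with a_0 = 1.
Substitute y = x^r sum a_n x^n and match x^{r+n}. The recurrence is
  D(n) a_n - 1 a_{n-1} + 1 a_{n-2} = 0,  where D(n) = (r+n)(r+n-1) + (1/3)(r+n) + (-1/3).
  a_n = [1 a_{n-1} - 1 a_{n-2}] / D(n).
Since the indicial polynomial factors as (r - r_1)(r - r_2), D(n) = (r_1 + n - r_1)(r_1 + n - r_2) = n(n + 4/3).
Evaluating step by step (a_0 = 1):
  n = 1: D(1) = 1(1 + 4/3) = 7/3; numerator = 1(1) = 1; a_1 = (1)/(7/3) = 3/7
  n = 2: D(2) = 2(2 + 4/3) = 20/3; numerator = 1(3/7) - 1(1) = -4/7; a_2 = (-4/7)/(20/3) = -3/35
  n = 3: D(3) = 3(3 + 4/3) = 13; numerator = 1(-3/35) - 1(3/7) = -18/35; a_3 = (-18/35)/(13) = -18/455
  n = 4: D(4) = 4(4 + 4/3) = 64/3; numerator = 1(-18/455) - 1(-3/35) = 3/65; a_4 = (3/65)/(64/3) = 9/4160

r = 1; a_0 = 1; a_1 = 3/7; a_2 = -3/35; a_3 = -18/455; a_4 = 9/4160


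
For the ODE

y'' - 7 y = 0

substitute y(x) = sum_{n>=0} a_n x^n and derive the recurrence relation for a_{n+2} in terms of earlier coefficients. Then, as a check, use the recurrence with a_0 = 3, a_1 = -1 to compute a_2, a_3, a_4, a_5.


Substitute y = sum_n a_n x^n into y'' + (const) y = 0.
y''(x) = sum_{n>=0} (n+2)(n+1) a_{n+2} x^n.
The ODE becomes sum_n [(n+2)(n+1) a_{n+2} - 7 a_n] x^n = 0.
Setting each coefficient to zero gives the recurrence:
  (n+2)(n+1) a_{n+2} - 7 a_n = 0,
  a_{n+2} = 7 / ((n+1)(n+2)) a_n.

Check with a_0 = 3, a_1 = -1 (apply the recurrence for n = 0, 1, 2, 3): a_0 = 3, a_1 = -1, a_2 = 21/2, a_3 = -7/6, a_4 = 49/8, a_5 = -49/120.

a_{n+2} = 7/((n+1)(n+2)) * a_n; check: a_0 = 3, a_1 = -1, a_2 = 21/2, a_3 = -7/6, a_4 = 49/8, a_5 = -49/120


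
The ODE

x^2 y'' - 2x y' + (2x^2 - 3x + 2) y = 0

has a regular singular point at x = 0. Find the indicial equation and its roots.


Divide by x^2 to reach normal form y'' + P_1(x) y' + P_2(x) y = 0 with P_1(x) = -2/x and P_2(x) = 2 - 3/x + 2/x^2.
x = 0 is a singular point because the y'-coefficient -2/x has a pole at x = 0 and the y-coefficient 2 - 3/x + 2/x^2 has a pole at x = 0.
It is a regular singular point because x P_1(x) = p(x) = -2 and x^2 P_2(x) = q(x) = 2x^2 - 3x + 2 are polynomials, hence analytic at x = 0.
p(0) = -2,  q(0) = 2.
Indicial equation: r(r-1) + p(0) r + q(0) = 0, i.e. r^2 + (p(0) - 1) r + q(0) = 0, i.e. r^2 - 3 r + 2 = 0.
Discriminant: (-3)^2 - 4(2) = 1, so r = (3 ± 1)/2.
Solving: r_1 = 2, r_2 = 1.

indicial: r^2 - 3 r + 2 = 0; roots r_1 = 2, r_2 = 1


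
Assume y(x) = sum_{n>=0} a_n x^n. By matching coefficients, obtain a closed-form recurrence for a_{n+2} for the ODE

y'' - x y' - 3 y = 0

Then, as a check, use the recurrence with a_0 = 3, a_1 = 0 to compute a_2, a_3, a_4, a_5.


Substitute y = sum_n a_n x^n.
y''(x) has coefficient (n+2)(n+1) a_{n+2} at x^n;
-x y'(x) has coefficient -n a_n at x^n (shift);
-3 y(x) has coefficient -3 a_n at x^n.
Matching x^n: (n+2)(n+1) a_{n+2} + (-n - 3) a_n = 0.
Thus a_{n+2} = (n + 3) / ((n+1)(n+2)) * a_n.

Check with a_0 = 3, a_1 = 0 (apply the recurrence for n = 0, 1, 2, 3): a_0 = 3, a_1 = 0, a_2 = 9/2, a_3 = 0, a_4 = 15/8, a_5 = 0.

a_(n+2) = (n + 3) / ((n+1)(n+2)) * a_n; check: a_0 = 3, a_1 = 0, a_2 = 9/2, a_3 = 0, a_4 = 15/8, a_5 = 0


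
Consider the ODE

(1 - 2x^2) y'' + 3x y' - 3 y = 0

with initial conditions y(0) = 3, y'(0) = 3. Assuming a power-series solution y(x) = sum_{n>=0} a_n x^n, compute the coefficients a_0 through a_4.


Ansatz: y(x) = sum_{n>=0} a_n x^n, so y'(x) = sum_{n>=1} n a_n x^(n-1) and y''(x) = sum_{n>=2} n(n-1) a_n x^(n-2).
Substitute into P(x) y'' + Q(x) y' + R(x) y = 0 with P(x) = 1 - 2x^2, Q(x) = 3x, R(x) = -3, and match powers of x.
Initial conditions: a_0 = 3, a_1 = 3.
Setting the coefficient of each power of x to zero and solving order by order (substituting the coefficients already found):
  x^0: 2 a_2 - 3 a_0 = 0  ->  2 a_2 = 3 a_0 = 9  ->  a_2 = 9/2
  x^1: 6 a_3 = 0  ->  a_3 = 0
  x^2: 12 a_4 - a_2 = 0  ->  12 a_4 = a_2 = 9/2  ->  a_4 = 3/8
Truncated series: y(x) = 3 + 3 x + (9/2) x^2 + (3/8) x^4 + O(x^5).

a_0 = 3; a_1 = 3; a_2 = 9/2; a_3 = 0; a_4 = 3/8


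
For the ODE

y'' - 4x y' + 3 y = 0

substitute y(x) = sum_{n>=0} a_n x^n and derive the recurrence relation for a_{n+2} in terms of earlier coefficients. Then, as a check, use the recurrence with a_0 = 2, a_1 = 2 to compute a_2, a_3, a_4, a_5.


Substitute y = sum_n a_n x^n.
y''(x) has coefficient (n+2)(n+1) a_{n+2} at x^n;
-4 x y'(x) has coefficient -4 n a_n at x^n (shift);
3 y(x) has coefficient 3 a_n at x^n.
Matching x^n: (n+2)(n+1) a_{n+2} + (-4n + 3) a_n = 0.
Thus a_{n+2} = (4n - 3) / ((n+1)(n+2)) * a_n.

Check with a_0 = 2, a_1 = 2 (apply the recurrence for n = 0, 1, 2, 3): a_0 = 2, a_1 = 2, a_2 = -3, a_3 = 1/3, a_4 = -5/4, a_5 = 3/20.

a_(n+2) = (4n - 3) / ((n+1)(n+2)) * a_n; check: a_0 = 2, a_1 = 2, a_2 = -3, a_3 = 1/3, a_4 = -5/4, a_5 = 3/20


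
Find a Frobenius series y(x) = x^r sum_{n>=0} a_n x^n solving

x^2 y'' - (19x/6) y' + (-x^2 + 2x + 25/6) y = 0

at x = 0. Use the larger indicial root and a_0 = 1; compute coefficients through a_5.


Write in Frobenius form y'' + (p(x)/x) y' + (q(x)/x^2) y = 0:
  p(x) = -19/6,  q(x) = -x^2 + 2x + 25/6.
Indicial equation: r(r-1) + (-19/6) r + (25/6) = 0 -> roots r_1 = 5/2, r_2 = 5/3.
Take r = r_1 = 5/2. Let y(x) = x^r sum_{n>=0} a_n x^n with a_0 = 1.
Substitute y = x^r sum a_n x^n and match x^{r+n}. The recurrence is
  D(n) a_n + 2 a_{n-1} - 1 a_{n-2} = 0,  where D(n) = (r+n)(r+n-1) + (-19/6)(r+n) + (25/6).
  a_n = [-2 a_{n-1} + 1 a_{n-2}] / D(n).
Since the indicial polynomial factors as (r - r_1)(r - r_2), D(n) = (r_1 + n - r_1)(r_1 + n - r_2) = n(n + 5/6).
Evaluating step by step (a_0 = 1):
  n = 1: D(1) = 1(1 + 5/6) = 11/6; numerator = -2(1) = -2; a_1 = (-2)/(11/6) = -12/11
  n = 2: D(2) = 2(2 + 5/6) = 17/3; numerator = -2(-12/11) + 1(1) = 35/11; a_2 = (35/11)/(17/3) = 105/187
  n = 3: D(3) = 3(3 + 5/6) = 23/2; numerator = -2(105/187) + 1(-12/11) = -414/187; a_3 = (-414/187)/(23/2) = -36/187
  n = 4: D(4) = 4(4 + 5/6) = 58/3; numerator = -2(-36/187) + 1(105/187) = 177/187; a_4 = (177/187)/(58/3) = 531/10846
  n = 5: D(5) = 5(5 + 5/6) = 175/6; numerator = -2(531/10846) + 1(-36/187) = -1575/5423; a_5 = (-1575/5423)/(175/6) = -54/5423

r = 5/2; a_0 = 1; a_1 = -12/11; a_2 = 105/187; a_3 = -36/187; a_4 = 531/10846; a_5 = -54/5423


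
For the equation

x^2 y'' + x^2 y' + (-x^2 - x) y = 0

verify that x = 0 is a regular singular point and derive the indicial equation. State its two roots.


Divide by x^2 to reach normal form y'' + P_1(x) y' + P_2(x) y = 0 with P_1(x) = 1 and P_2(x) = -1 - 1/x.
x = 0 is a singular point because the y-coefficient -1 - 1/x has a pole at x = 0.
It is a regular singular point because x P_1(x) = p(x) = x and x^2 P_2(x) = q(x) = -x^2 - x are polynomials, hence analytic at x = 0.
p(0) = 0,  q(0) = 0.
Indicial equation: r(r-1) + p(0) r + q(0) = 0, i.e. r^2 + (p(0) - 1) r + q(0) = 0, i.e. r^2 - 1 r = 0.
Discriminant: (-1)^2 - 4(0) = 1, so r = (1 ± 1)/2.
Solving: r_1 = 1, r_2 = 0.

indicial: r^2 - 1 r = 0; roots r_1 = 1, r_2 = 0


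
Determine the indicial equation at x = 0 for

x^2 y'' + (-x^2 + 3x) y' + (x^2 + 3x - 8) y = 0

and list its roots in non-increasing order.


Divide by x^2 to reach normal form y'' + P_1(x) y' + P_2(x) y = 0 with P_1(x) = -1 + 3/x and P_2(x) = 1 + 3/x - 8/x^2.
x = 0 is a singular point because the y'-coefficient -1 + 3/x has a pole at x = 0 and the y-coefficient 1 + 3/x - 8/x^2 has a pole at x = 0.
It is a regular singular point because x P_1(x) = p(x) = 3 - x and x^2 P_2(x) = q(x) = x^2 + 3x - 8 are polynomials, hence analytic at x = 0.
p(0) = 3,  q(0) = -8.
Indicial equation: r(r-1) + p(0) r + q(0) = 0, i.e. r^2 + (p(0) - 1) r + q(0) = 0, i.e. r^2 + 2 r - 8 = 0.
Discriminant: (2)^2 - 4(-8) = 36, so r = (-2 ± 6)/2.
Solving: r_1 = 2, r_2 = -4.

indicial: r^2 + 2 r - 8 = 0; roots r_1 = 2, r_2 = -4
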